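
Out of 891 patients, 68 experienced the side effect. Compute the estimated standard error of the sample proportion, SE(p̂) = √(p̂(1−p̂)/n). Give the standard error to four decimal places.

SE = 0.0089

Sample proportion p̂ = 68/891 = 0.07632.
p̂(1−p̂) = 0.070495.
Dividing by n and taking the root: √0.000079119 = 0.0089.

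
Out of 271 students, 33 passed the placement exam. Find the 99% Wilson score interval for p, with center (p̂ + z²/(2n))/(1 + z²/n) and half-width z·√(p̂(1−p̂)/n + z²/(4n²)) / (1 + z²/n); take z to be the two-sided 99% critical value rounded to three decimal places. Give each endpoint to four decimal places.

Here p̂ = 33/271 = 0.12177 and z = 2.576 (z² = 6.635776).
1 + z²/n = 1.024486.
Center = (0.12177 + 0.012243)/1.024486 = 0.13081.
Radicand: p̂(1−p̂)/n + z²/(4n²) = 0.000394624 + 0.000022589 = 0.000417213.
Half-width = z·√(radicand)/denom = 2.576·0.020426/1.024486 = 0.05136.
So the interval runs from 0.0795 to 0.1822.

(0.0795, 0.1822)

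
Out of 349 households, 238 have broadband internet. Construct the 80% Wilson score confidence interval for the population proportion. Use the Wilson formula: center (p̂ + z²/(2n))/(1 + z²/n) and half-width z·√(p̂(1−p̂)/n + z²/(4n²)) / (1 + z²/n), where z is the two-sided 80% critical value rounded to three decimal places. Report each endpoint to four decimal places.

Here p̂ = 238/349 = 0.68195 and z = 1.282 (z² = 1.643524).
1 + z²/n = 1.004709.
Center = (0.68195 + 0.002355)/1.004709 = 0.68110.
Radicand: p̂(1−p̂)/n + z²/(4n²) = 0.000621475 + 0.000003373 = 0.000624848.
Half-width = z·√(radicand)/denom = 1.282·0.024997/1.004709 = 0.03190.
CI: 0.68110 ± 0.03190 = (0.6492, 0.7130).

(0.6492, 0.7130)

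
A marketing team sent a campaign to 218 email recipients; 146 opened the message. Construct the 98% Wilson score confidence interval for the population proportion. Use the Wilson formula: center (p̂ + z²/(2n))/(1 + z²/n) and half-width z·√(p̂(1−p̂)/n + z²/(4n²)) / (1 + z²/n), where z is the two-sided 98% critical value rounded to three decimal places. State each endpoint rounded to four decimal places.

(0.5923, 0.7389)

Here p̂ = 146/218 = 0.66972 and z = 2.326 (z² = 5.410276).
1 + z²/n = 1.024818.
Adjusted center: (0.66972 + z²/(2n))/1.024818 = 0.66561.
Radicand: p̂(1−p̂)/n + z²/(4n²) = 0.001014649 + 0.000028461 = 0.001043110.
Half-width = z·√(radicand)/denom = 2.326·0.032297/1.024818 = 0.07330.
CI: 0.66561 ± 0.07330 = (0.5923, 0.7389).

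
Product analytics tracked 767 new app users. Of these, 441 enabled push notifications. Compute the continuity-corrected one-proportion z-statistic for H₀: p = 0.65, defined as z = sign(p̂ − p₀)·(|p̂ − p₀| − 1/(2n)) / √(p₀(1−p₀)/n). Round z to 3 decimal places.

With x = 441 successes in n = 767, p̂ = 0.57497. p̂ − p₀ = -0.075033.
1/(2n) = 0.000652.
Corrected numerator: |-0.075033| − 0.000652 = 0.074381.
SE₀ = √(0.65·0.35/767) = 0.017222.
z = −0.074381/0.017222 = -4.319.

z = -4.319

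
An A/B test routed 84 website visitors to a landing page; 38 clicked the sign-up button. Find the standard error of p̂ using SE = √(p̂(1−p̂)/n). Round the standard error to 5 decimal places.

SE = 0.05431

p̂ = 38/84 = 0.45238.
p̂(1−p̂) = 0.45238·0.54762 = 0.247732.
SE = √(0.247732/84) = √0.002949190 = 0.05431.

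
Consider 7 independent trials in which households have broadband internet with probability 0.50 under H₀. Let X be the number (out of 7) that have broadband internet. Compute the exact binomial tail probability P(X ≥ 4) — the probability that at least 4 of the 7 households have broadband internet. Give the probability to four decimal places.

P = 0.5000

X ~ Binomial(n=7, p=0.50).
P(X ≥ 4) = C(7,4)·0.50^4·0.50^3 + C(7,5)·0.50^5·0.50^2 + C(7,6)·0.50^6·0.50^1 + C(7,7)·0.50^7·0.50^0.
= 0.273438 + 0.164062 + 0.054688 + 0.007812 = 0.5000.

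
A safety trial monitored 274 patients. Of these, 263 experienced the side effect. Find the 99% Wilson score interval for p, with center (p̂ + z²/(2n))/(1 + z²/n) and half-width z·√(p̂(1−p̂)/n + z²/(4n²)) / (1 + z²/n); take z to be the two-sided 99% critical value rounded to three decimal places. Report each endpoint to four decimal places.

Here p̂ = 263/274 = 0.95985 and z = 2.576 (z² = 6.635776).
Denominator 1 + z²/n = 1 + 6.635776/274 = 1.024218.
Adjusted center: (0.95985 + z²/(2n))/1.024218 = 0.94898.
Radicand: p̂(1−p̂)/n + z²/(4n²) = 0.000140636 + 0.000022097 = 0.000162733.
Half-width = 2.576·√0.000162733/1.024218 = 0.03208.
Interval: 0.94898 ± 0.03208 → (0.9169, 0.9811).

(0.9169, 0.9811)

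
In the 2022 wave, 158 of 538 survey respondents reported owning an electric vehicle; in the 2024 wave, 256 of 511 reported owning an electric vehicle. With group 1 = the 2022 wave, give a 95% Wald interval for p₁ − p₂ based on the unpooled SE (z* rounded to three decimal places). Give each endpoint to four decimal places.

p̂₁ = 0.29368, p̂₂ = 0.50098, so the observed difference is -0.20730.
SE = √(0.000385562 + 0.000489235) = √0.000874797 = 0.029577.
The 95% critical value is z* = 1.960. Margin of error = 0.05797.
So the interval runs from -0.2653 to -0.1493.

(-0.2653, -0.1493)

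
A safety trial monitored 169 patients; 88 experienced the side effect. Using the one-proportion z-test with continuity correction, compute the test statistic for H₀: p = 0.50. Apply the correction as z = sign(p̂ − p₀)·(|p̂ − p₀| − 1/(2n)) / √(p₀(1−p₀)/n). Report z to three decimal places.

z = 0.462

With x = 88 successes in n = 169, p̂ = 0.52071. p̂ − p₀ = 0.020710.
Continuity correction 1/(2n) = 1/338 = 0.002959.
Corrected numerator: |0.020710| − 0.002959 = 0.017751.
Null standard error: √(0.50·0.50/169) = √0.001479290 = 0.038462.
z = (+)0.017751/0.038462 = 0.462.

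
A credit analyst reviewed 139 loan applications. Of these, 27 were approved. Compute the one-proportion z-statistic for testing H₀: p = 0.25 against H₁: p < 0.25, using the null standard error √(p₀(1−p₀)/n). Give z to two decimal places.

z = -1.52

The sample proportion is 27/139 = 0.19424.
Under H₀, SE = √(p₀(1−p₀)/n) = √(0.25·0.75/139) = √0.001348921 = 0.036728.
z = (0.19424 − 0.25)/0.036728 = -0.05576/0.036728 = -1.52.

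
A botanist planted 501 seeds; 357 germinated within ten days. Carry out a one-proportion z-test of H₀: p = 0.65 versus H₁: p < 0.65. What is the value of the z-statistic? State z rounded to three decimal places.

z = 2.936

With x = 357 successes in n = 501, p̂ = 0.71257.
Null standard error: √(0.65·0.35/501) = √0.000454092 = 0.021309.
Test statistic: z = 0.06257/0.021309 = 2.936.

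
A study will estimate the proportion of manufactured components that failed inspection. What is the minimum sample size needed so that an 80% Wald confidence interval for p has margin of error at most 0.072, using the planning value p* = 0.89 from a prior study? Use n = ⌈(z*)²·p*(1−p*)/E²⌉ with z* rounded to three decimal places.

n = 32

z* = 1.282 at the 80% level.
p*(1−p*) = 0.89·0.11 = 0.0979.
(z*)²·p*(1−p*)/E² = 1.643524·0.0979/0.005184 = 31.038.
Rounding up, n = 32.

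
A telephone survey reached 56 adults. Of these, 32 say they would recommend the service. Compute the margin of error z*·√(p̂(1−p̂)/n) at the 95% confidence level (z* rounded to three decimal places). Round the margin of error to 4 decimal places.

ME = 0.1296

p̂ = 32/56 = 0.57143.
SE = √(p̂(1−p̂)/n) = √(0.244898/56) = 0.066130.
z* = 1.960 at the 95% level.
So ME = 0.1296.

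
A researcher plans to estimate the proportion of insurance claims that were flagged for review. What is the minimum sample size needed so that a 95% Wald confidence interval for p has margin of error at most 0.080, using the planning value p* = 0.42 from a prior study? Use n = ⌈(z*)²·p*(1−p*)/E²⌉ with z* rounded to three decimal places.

n = 147

z* = 1.960 at the 95% level.
p*(1−p*) = 0.2436.
(z*)²·p*(1−p*)/E² = 3.841600·0.2436/0.006400 = 146.221.
⌈146.221⌉ = 147.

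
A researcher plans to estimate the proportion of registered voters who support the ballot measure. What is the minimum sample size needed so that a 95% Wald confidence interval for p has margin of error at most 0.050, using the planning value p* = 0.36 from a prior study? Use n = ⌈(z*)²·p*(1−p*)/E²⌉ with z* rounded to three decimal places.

For 95% confidence, z* = 1.960.
p*(1−p*) = 0.36·0.64 = 0.2304.
(z*)²·p*(1−p*)/E² = 3.841600·0.2304/0.002500 = 354.042.
Rounding up, n = 355.

n = 355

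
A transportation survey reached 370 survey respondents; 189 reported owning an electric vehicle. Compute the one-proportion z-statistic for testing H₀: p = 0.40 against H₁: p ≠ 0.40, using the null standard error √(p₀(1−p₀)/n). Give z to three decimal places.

z = 4.351

p̂ = 189/370 = 0.51081.
Null standard error: √(0.40·0.60/370) = √0.000648649 = 0.025469.
z = (p̂ − p₀)/SE = (0.51081 − 0.40)/0.025469 = 4.351.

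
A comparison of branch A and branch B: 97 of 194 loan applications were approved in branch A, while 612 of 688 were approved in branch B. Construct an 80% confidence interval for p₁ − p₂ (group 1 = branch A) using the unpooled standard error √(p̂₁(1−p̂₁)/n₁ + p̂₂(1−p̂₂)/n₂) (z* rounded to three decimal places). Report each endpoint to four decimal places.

p̂₁ = 97/194 = 0.50000, p̂₂ = 612/688 = 0.88953; p̂₁ − p̂₂ = -0.38953.
SE = √(0.001288660 + 0.000142824) = √0.001431484 = 0.037835.
z* = 1.282 at the 80% level. Margin = 1.282·0.037835 = 0.04850.
CI: -0.38953 ± 0.04850 = (-0.4380, -0.3410).

(-0.4380, -0.3410)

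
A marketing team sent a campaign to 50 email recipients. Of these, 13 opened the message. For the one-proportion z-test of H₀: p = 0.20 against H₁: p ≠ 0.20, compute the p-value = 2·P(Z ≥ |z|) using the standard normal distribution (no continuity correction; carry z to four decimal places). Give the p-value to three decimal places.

p-value = 0.289

p̂ = 13/50 = 0.26000.
Under H₀, SE = √(p₀(1−p₀)/n) = √(0.20·0.80/50) = √0.003200000 = 0.056569.
z = (p̂ − p₀)/SE = (13/50 − 0.20)/0.056569 ≈ 1.0607.
p-value = 2·P(Z ≥ |z|) with z = 1.0607 → 0.289.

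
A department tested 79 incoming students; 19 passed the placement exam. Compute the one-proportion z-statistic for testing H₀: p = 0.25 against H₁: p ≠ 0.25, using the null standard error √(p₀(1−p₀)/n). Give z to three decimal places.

z = -0.195

With x = 19 successes in n = 79, p̂ = 0.24051.
Under H₀, SE = √(p₀(1−p₀)/n) = √(0.25·0.75/79) = √0.002373418 = 0.048718.
z = (p̂ − p₀)/SE = (0.24051 − 0.25)/0.048718 = -0.195.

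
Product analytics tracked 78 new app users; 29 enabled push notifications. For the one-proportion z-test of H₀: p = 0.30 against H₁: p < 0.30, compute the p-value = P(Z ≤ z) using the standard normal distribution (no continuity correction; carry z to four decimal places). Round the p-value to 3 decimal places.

The sample proportion is 29/78 = 0.37179.
SE₀ = √(0.30·0.70/78) = 0.051887.
Test statistic (full precision, shown to 4 dp): z = (29/78 − 0.30)/SE₀ ≈ 1.3837.
p-value = P(Z ≤ z) with z = 1.3837 → 0.917.

p-value = 0.917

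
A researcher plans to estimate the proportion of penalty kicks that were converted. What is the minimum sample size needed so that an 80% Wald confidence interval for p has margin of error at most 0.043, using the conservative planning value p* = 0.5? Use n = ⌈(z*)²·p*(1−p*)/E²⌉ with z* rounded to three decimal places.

n = 223

The 80% critical value is z* = 1.282.
p*(1−p*) = 0.50·0.50 = 0.2500.
(z*)²·p*(1−p*)/E² = 1.643524·0.2500/0.001849 = 222.218.
Rounding up, n = 223.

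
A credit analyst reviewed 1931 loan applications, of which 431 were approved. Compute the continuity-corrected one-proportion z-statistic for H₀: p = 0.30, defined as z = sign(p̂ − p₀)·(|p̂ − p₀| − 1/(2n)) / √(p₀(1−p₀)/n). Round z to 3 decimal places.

p̂ = 431/1931 = 0.22320. p̂ − p₀ = -0.076800.
Continuity correction 1/(2n) = 1/3862 = 0.000259.
Corrected numerator: |-0.076800| − 0.000259 = 0.076541.
Under H₀, SE = √(p₀(1−p₀)/n) = √(0.30·0.70/1931) = √0.000108752 = 0.010428.
z = (−)0.076541/0.010428 = -7.340.

z = -7.340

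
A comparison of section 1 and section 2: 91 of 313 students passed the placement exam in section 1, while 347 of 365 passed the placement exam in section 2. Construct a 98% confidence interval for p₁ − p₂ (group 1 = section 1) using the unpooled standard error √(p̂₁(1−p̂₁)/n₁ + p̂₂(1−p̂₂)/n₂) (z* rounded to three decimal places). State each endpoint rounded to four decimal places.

p̂₁ = 0.29073, p̂₂ = 0.95068, so the observed difference is -0.65995.
SE = √(0.000658812 + 0.000128447) = √0.000787259 = 0.028058.
z* = 2.326 at the 98% level. Margin = 2.326·0.028058 = 0.06526.
So the interval runs from -0.7252 to -0.5947.

(-0.7252, -0.5947)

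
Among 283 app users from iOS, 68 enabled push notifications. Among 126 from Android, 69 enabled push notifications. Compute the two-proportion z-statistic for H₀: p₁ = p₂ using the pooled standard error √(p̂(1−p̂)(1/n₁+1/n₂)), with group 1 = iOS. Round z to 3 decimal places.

p̂₁ = 68/283 = 0.24028, p̂₂ = 69/126 = 0.54762.
Pooled p̂ = (68+69)/(283+126) = 137/409 = 0.33496.
SE = √[p̂(1−p̂)(1/n₁+1/n₂)] = √[0.33496·0.66504·(1/283+1/126)] ≈ 0.050548.
z = -0.30734/0.050548 = -6.080.

z = -6.080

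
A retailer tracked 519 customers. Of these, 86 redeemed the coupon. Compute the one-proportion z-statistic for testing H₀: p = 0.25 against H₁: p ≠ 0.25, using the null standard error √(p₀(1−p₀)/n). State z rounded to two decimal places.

The sample proportion is 86/519 = 0.16570.
SE₀ = √(0.25·0.75/519) = 0.019007.
Test statistic: z = -0.08430/0.019007 = -4.44.

z = -4.44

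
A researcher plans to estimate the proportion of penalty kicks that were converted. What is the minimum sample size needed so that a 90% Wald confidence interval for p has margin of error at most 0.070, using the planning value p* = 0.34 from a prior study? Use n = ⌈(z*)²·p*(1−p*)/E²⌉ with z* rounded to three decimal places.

For 90% confidence, z* = 1.645.
p*(1−p*) = 0.34·0.66 = 0.2244.
Required n before rounding: 2.706025 × 0.2244 / 0.070² = 123.925.
⌈123.925⌉ = 124.

n = 124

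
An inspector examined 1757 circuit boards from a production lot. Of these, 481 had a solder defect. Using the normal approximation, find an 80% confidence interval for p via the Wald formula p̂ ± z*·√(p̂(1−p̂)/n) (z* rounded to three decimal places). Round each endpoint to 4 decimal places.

The sample proportion is 481/1757 = 0.27376.
SE(p̂) = √(0.27376·0.72624/1757) = 0.010638.
z* = 1.282 at the 80% level.
Margin = 1.282·0.010638 = 0.01364.
So the interval runs from 0.2601 to 0.2874.

(0.2601, 0.2874)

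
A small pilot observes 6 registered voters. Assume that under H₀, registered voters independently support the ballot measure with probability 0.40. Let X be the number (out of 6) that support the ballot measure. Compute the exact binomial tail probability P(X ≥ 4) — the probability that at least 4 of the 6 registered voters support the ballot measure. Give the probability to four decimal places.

P = 0.1792

X ~ Binomial(n=6, p=0.40).
P(X ≥ 4) = C(6,4)·0.40^4·0.60^2 + C(6,5)·0.40^5·0.60^1 + C(6,6)·0.40^6·0.60^0.
= 0.138240 + 0.036864 + 0.004096 = 0.1792.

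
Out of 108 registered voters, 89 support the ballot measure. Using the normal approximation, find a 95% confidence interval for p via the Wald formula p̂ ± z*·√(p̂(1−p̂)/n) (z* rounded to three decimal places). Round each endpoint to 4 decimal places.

p̂ = 89/108 = 0.82407.
SE = √(p̂(1−p̂)/n) = √(0.144976/108) = 0.036638.
z* = 1.960 at the 95% level.
Margin of error: 1.960 × 0.036638 = 0.07181.
So the interval runs from 0.7523 to 0.8959.

(0.7523, 0.8959)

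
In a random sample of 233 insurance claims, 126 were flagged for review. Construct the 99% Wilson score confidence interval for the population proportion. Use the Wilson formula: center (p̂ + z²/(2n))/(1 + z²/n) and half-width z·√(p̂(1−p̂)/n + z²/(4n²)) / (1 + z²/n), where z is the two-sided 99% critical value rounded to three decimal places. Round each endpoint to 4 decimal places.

p̂ = 126/233 = 0.54077; z = 2.576, so z² = 6.635776.
Denominator 1 + z²/n = 1 + 6.635776/233 = 1.028480.
Adjusted center: (0.54077 + z²/(2n))/1.028480 = 0.53964.
Radicand: p̂(1−p̂)/n + z²/(4n²) = 0.001065827 + 0.000030558 = 0.001096385.
Half-width = z·√(radicand)/denom = 2.576·0.033112/1.028480 = 0.08293.
So the interval runs from 0.4567 to 0.6226.

(0.4567, 0.6226)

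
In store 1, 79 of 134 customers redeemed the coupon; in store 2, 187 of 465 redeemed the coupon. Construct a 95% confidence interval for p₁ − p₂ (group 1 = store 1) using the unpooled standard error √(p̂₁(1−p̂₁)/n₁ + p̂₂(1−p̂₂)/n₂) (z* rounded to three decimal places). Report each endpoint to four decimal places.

(0.0929, 0.2819)

p̂₁ = 0.58955, p̂₂ = 0.40215, so the observed difference is 0.18740.
Unpooled SE = √(p̂₁(1−p̂₁)/n₁ + p̂₂(1−p̂₂)/n₂) = √(0.001805824 + 0.000517044) = 0.048196.
z* = 1.960 at the 95% level. Margin = 1.960·0.048196 = 0.09446.
CI: 0.18740 ± 0.09446 = (0.0929, 0.2819).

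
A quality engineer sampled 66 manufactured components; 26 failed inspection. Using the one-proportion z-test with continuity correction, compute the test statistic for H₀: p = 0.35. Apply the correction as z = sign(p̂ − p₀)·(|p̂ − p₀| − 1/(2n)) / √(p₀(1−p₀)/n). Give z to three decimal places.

p̂ = 26/66 = 0.39394. p̂ − p₀ = 0.043939.
Continuity correction 1/(2n) = 1/132 = 0.007576.
Corrected numerator: |0.043939| − 0.007576 = 0.036363.
Under H₀, SE = √(p₀(1−p₀)/n) = √(0.35·0.65/66) = √0.003446970 = 0.058711.
z = (+)0.036363/0.058711 = 0.619.

z = 0.619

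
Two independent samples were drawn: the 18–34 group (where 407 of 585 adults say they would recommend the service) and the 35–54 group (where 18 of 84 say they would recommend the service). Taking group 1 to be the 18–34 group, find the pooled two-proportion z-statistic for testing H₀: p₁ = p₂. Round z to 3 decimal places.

z = 8.572

p̂₁ = 407/585 = 0.69573, p̂₂ = 18/84 = 0.21429.
Pooled p̂ = (407+18)/(585+84) = 425/669 = 0.63528.
SE = √[p̂(1−p̂)(1/n₁+1/n₂)] = √[0.63528·0.36472·(1/585+1/84)] ≈ 0.056164.
z = (p̂₁ − p̂₂)/SE = (0.69573 − 0.21429)/0.056164 = 0.48144/0.056164 = 8.572.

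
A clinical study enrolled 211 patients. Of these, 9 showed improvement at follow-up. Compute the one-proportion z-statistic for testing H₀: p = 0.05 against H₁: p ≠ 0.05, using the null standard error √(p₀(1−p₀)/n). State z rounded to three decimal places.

z = -0.490

Sample proportion p̂ = 9/211 = 0.04265.
SE₀ = √(0.05·0.95/211) = 0.015004.
z = (p̂ − p₀)/SE = (0.04265 − 0.05)/0.015004 = -0.490.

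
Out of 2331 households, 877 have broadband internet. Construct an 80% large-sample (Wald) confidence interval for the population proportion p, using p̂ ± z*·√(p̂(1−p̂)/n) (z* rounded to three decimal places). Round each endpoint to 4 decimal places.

(0.3634, 0.3891)

Sample proportion p̂ = 877/2331 = 0.37623.
SE(p̂) = √(0.37623·0.62377/2331) = 0.010034.
For 80% confidence, z* = 1.282.
Margin of error: 1.282 × 0.010034 = 0.01286.
CI: 0.37623 ± 0.01286 = (0.3634, 0.3891).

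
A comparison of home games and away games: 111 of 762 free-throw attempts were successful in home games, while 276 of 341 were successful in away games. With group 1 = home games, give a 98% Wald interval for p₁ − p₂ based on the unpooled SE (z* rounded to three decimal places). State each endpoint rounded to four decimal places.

p̂₁ = 0.14567, p̂₂ = 0.80938, so the observed difference is -0.66371.
SE = √(0.000163320 + 0.000452438) = √0.000615758 = 0.024814.
z* = 2.326 at the 98% level. Margin of error = 0.05772.
Interval: -0.66371 ± 0.05772 → (-0.7214, -0.6060).

(-0.7214, -0.6060)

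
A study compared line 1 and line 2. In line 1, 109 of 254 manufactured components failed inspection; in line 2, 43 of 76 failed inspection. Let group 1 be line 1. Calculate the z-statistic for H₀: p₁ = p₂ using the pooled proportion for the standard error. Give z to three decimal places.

z = -2.097

Sample proportions: p̂₁ = 109/254 = 0.42913 and p̂₂ = 43/76 = 0.56579.
Pooled p̂ = (109+43)/(254+76) = 152/330 = 0.46061.
SE = √[p̂(1−p̂)(1/n₁+1/n₂)] = √[0.46061·0.53939·(1/254+1/76)] ≈ 0.065171.
z = -0.13666/0.065171 = -2.097.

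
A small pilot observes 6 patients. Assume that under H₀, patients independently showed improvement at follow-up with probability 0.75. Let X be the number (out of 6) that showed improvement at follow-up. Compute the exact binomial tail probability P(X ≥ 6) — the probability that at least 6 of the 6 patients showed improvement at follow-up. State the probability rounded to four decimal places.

X is binomial with n = 6 and p = 0.75.
P(X ≥ 6) = C(6,6)·0.75^6·0.25^0.
= 0.177979 = 0.1780.

P = 0.1780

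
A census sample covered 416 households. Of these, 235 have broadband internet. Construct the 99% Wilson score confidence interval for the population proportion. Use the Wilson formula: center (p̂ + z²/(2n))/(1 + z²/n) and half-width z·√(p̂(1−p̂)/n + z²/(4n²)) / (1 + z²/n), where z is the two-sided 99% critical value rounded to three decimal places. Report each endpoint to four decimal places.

Here p̂ = 235/416 = 0.56490 and z = 2.576 (z² = 6.635776).
Denominator 1 + z²/n = 1 + 6.635776/416 = 1.015951.
Adjusted center: (0.56490 + z²/(2n))/1.015951 = 0.56388.
Radicand: p̂(1−p̂)/n + z²/(4n²) = 0.000590835 + 0.000009586 = 0.000600421.
Half-width = z·√(radicand)/denom = 2.576·0.024503/1.015951 = 0.06213.
Interval: 0.56388 ± 0.06213 → (0.5018, 0.6260).

(0.5018, 0.6260)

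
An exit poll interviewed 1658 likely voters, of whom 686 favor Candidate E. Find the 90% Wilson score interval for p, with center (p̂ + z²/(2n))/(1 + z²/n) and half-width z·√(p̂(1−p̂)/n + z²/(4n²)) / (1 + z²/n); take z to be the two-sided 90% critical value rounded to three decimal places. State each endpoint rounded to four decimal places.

Here p̂ = 686/1658 = 0.41375 and z = 1.645 (z² = 2.706025).
1 + z²/n = 1.001632.
Center = (0.41375 + 0.000816)/1.001632 = 0.41389.
Radicand: p̂(1−p̂)/n + z²/(4n²) = 0.000146297 + 0.000000246 = 0.000146543.
Half-width = z·√(radicand)/denom = 1.645·0.012106/1.001632 = 0.01988.
So the interval runs from 0.3940 to 0.4338.

(0.3940, 0.4338)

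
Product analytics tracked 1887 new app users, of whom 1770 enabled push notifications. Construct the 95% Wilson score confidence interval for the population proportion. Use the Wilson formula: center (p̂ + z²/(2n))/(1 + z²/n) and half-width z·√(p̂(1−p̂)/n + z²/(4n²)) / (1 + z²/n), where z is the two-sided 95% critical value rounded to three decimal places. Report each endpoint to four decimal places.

Here p̂ = 1770/1887 = 0.93800 and z = 1.960 (z² = 3.841600).
Denominator 1 + z²/n = 1 + 3.841600/1887 = 1.002036.
Center = (0.93800 + 0.001018)/1.002036 = 0.93711.
Radicand: p̂(1−p̂)/n + z²/(4n²) = 0.000030821 + 0.000000270 = 0.000031091.
Half-width = 1.960·√0.000031091/1.002036 = 0.01091.
So the interval runs from 0.9262 to 0.9480.

(0.9262, 0.9480)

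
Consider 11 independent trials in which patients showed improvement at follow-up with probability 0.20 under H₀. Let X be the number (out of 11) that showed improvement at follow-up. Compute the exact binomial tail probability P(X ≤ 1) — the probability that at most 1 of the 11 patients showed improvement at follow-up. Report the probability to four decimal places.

X is binomial with n = 11 and p = 0.20.
P(X ≤ 1) = C(11,0)·0.20^0·0.80^11 + C(11,1)·0.20^1·0.80^10.
= 0.085899 + 0.236223 = 0.3221.

P = 0.3221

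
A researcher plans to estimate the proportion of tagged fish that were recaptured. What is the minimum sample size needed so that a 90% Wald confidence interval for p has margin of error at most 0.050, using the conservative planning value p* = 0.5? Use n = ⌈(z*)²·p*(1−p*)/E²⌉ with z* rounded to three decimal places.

For 90% confidence, z* = 1.645.
p*(1−p*) = 0.2500.
(z*)²·p*(1−p*)/E² = 2.706025·0.2500/0.002500 = 270.602.
Rounding up, n = 271.

n = 271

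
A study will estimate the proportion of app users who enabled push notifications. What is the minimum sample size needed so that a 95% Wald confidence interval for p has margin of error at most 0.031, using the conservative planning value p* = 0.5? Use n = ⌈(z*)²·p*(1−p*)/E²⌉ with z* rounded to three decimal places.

n = 1000

z* = 1.960 at the 95% level.
p*(1−p*) = 0.50·0.50 = 0.2500.
Required n before rounding: 3.841600 × 0.2500 / 0.031² = 999.376.
⌈999.376⌉ = 1000.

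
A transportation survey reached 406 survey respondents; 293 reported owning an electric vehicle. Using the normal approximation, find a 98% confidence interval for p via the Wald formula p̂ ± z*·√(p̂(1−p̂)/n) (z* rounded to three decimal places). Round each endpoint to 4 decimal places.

Sample proportion p̂ = 293/406 = 0.72167.
Standard error of p̂: √(0.200860/406) = √0.000494730 = 0.022243.
z* = 2.326 at the 98% level.
Margin of error: 2.326 × 0.022243 = 0.05174.
CI: 0.72167 ± 0.05174 = (0.6699, 0.7734).

(0.6699, 0.7734)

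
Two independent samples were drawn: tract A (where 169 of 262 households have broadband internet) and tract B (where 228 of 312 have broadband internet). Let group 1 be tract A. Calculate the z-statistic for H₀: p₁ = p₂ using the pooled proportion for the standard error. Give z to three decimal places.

z = -2.215

Sample proportions: p̂₁ = 169/262 = 0.64504 and p̂₂ = 228/312 = 0.73077.
Pooling: p̂ = 397/574 = 0.69164.
Pooled SE = √[0.2132750·0.00702192] ≈ 0.038699.
z = (p̂₁ − p̂₂)/SE = (0.64504 − 0.73077)/0.038699 = -0.08573/0.038699 = -2.215.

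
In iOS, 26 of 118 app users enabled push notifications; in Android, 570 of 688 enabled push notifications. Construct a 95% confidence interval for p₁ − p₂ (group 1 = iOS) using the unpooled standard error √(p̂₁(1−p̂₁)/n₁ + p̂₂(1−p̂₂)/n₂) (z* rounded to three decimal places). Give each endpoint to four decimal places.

p̂₁ = 26/118 = 0.22034, p̂₂ = 570/688 = 0.82849; p̂₁ − p̂₂ = -0.60815.
Unpooled SE = √(p̂₁(1−p̂₁)/n₁ + p̂₂(1−p̂₂)/n₂) = √(0.001455845 + 0.000206534) = 0.040772.
The 95% critical value is z* = 1.960. Margin of error = 0.07991.
CI: -0.60815 ± 0.07991 = (-0.6881, -0.5282).

(-0.6881, -0.5282)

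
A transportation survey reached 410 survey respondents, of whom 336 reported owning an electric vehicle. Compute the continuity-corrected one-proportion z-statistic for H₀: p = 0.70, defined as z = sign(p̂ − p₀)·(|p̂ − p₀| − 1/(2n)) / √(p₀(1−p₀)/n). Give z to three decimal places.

z = 5.227

Sample proportion p̂ = 336/410 = 0.81951. p̂ − p₀ = 0.119512.
Continuity correction 1/(2n) = 1/820 = 0.001220.
Corrected numerator: |0.119512| − 0.001220 = 0.118292.
SE₀ = √(0.70·0.30/410) = 0.022632.
z = +0.118292/0.022632 = 5.227.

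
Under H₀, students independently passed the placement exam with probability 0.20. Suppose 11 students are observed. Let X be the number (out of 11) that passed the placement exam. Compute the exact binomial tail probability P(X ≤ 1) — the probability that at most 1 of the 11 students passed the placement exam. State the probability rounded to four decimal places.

X is binomial with n = 11 and p = 0.20.
P(X ≤ 1) = C(11,0)·0.20^0·0.80^11 + C(11,1)·0.20^1·0.80^10.
= 0.085899 + 0.236223 = 0.3221.

P = 0.3221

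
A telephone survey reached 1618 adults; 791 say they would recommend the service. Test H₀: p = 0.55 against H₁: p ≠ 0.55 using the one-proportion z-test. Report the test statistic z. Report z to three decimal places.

z = -4.942

With x = 791 successes in n = 1618, p̂ = 0.48888.
SE₀ = √(0.55·0.45/1618) = 0.012368.
z = (p̂ − p₀)/SE = (0.48888 − 0.55)/0.012368 = -4.942.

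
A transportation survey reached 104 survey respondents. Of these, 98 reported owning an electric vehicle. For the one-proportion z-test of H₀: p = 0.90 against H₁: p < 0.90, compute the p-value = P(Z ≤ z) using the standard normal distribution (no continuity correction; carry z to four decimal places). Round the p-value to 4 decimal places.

p-value = 0.9248

The sample proportion is 98/104 = 0.94231.
Under H₀, SE = √(p₀(1−p₀)/n) = √(0.90·0.10/104) = √0.000865385 = 0.029417.
z = (p̂ − p₀)/SE = (98/104 − 0.90)/0.029417 ≈ 1.4382.
From the standard normal, P(Z ≤ z) = 0.9248.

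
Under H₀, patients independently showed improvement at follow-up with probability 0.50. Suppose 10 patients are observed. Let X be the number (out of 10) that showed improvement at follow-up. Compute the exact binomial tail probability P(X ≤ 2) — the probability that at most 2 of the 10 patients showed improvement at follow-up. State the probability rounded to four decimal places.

P = 0.0547

X is binomial with n = 10 and p = 0.50.
P(X ≤ 2) = C(10,0)·0.50^0·0.50^10 + C(10,1)·0.50^1·0.50^9 + C(10,2)·0.50^2·0.50^8.
= 0.000977 + 0.009766 + 0.043945 = 0.0547.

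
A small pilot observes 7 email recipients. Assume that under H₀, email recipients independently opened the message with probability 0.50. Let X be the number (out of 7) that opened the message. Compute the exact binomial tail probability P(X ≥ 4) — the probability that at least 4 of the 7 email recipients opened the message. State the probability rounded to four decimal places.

P = 0.5000

X is binomial with n = 7 and p = 0.50.
P(X ≥ 4) = C(7,4)·0.50^4·0.50^3 + C(7,5)·0.50^5·0.50^2 + C(7,6)·0.50^6·0.50^1 + C(7,7)·0.50^7·0.50^0.
= 0.273438 + 0.164062 + 0.054688 + 0.007812 = 0.5000.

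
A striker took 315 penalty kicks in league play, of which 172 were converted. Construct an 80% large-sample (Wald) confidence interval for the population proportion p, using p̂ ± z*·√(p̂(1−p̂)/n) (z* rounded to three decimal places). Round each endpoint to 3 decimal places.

The sample proportion is 172/315 = 0.54603.
SE = √(p̂(1−p̂)/n) = √(0.247881/315) = 0.028052.
For 80% confidence, z* = 1.282.
Margin of error: 1.282 × 0.028052 = 0.03596.
Interval: 0.54603 ± 0.03596 → (0.510, 0.582).

(0.510, 0.582)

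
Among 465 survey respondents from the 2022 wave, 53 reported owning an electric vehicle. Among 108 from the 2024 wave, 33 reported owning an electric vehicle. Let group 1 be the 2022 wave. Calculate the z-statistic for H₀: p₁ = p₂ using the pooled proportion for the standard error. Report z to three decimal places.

p̂₁ = 53/465 = 0.11398, p̂₂ = 33/108 = 0.30556.
Pooling: p̂ = 86/573 = 0.15009.
SE = √[p̂(1−p̂)(1/n₁+1/n₂)] = √[0.15009·0.84991·(1/465+1/108)] ≈ 0.038150.
z = (p̂₁ − p̂₂)/SE = (0.11398 − 0.30556)/0.038150 = -0.19158/0.038150 = -5.022.

z = -5.022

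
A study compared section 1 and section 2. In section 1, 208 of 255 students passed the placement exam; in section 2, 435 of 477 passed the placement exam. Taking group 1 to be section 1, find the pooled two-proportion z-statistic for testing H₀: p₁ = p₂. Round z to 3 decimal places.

z = -3.797

Sample proportions: p̂₁ = 208/255 = 0.81569 and p̂₂ = 435/477 = 0.91195.
Pooling: p̂ = 643/732 = 0.87842.
SE = √[p̂(1−p̂)(1/n₁+1/n₂)] = √[0.87842·0.12158·(1/255+1/477)] ≈ 0.025352.
z = (p̂₁ − p̂₂)/SE = (0.81569 − 0.91195)/0.025352 = -0.09626/0.025352 = -3.797.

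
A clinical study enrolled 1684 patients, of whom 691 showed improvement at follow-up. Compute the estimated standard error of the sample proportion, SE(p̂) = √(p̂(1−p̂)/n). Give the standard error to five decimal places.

The sample proportion is 691/1684 = 0.41033.
p̂(1−p̂) = 0.241959.
Dividing by n and taking the root: √0.000143681 = 0.01199.

SE = 0.01199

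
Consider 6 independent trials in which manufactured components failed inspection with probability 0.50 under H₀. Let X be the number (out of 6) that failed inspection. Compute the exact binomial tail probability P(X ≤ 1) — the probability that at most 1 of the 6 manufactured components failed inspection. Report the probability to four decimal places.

X ~ Binomial(n=6, p=0.50).
P(X ≤ 1) = C(6,0)·0.50^0·0.50^6 + C(6,1)·0.50^1·0.50^5.
= 0.015625 + 0.093750 = 0.1094.

P = 0.1094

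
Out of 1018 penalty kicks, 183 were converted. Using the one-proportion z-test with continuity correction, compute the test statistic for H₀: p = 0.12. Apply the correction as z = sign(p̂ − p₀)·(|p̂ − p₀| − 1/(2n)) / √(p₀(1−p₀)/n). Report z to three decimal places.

z = 5.820

With x = 183 successes in n = 1018, p̂ = 0.17976. p̂ − p₀ = 0.059764.
1/(2n) = 0.000491.
Corrected numerator: |0.059764| − 0.000491 = 0.059273.
Under H₀, SE = √(p₀(1−p₀)/n) = √(0.12·0.88/1018) = √0.000103733 = 0.010185.
z = (+)0.059273/0.010185 = 5.820.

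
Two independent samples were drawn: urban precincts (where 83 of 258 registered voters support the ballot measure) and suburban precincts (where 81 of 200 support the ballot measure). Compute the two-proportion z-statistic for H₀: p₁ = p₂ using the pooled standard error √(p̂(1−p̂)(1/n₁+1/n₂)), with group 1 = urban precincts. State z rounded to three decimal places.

z = -1.844

p̂₁ = 83/258 = 0.32171, p̂₂ = 81/200 = 0.40500.
Pooled p̂ = (83+81)/(258+200) = 164/458 = 0.35808.
Pooled SE = √[0.2298583·0.00887597] ≈ 0.045169.
z = (p̂₁ − p̂₂)/SE = (0.32171 − 0.40500)/0.045169 = -0.08329/0.045169 = -1.844.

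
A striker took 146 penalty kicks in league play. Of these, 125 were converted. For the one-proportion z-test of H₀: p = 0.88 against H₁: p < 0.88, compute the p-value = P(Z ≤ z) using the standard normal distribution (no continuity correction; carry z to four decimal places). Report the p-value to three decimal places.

The sample proportion is 125/146 = 0.85616.
Null standard error: √(0.88·0.12/146) = √0.000723288 = 0.026894.
z = (p̂ − p₀)/SE = (125/146 − 0.88)/0.026894 ≈ -0.8863.
p-value = P(Z ≤ z) with z = -0.8863 → 0.188.

p-value = 0.188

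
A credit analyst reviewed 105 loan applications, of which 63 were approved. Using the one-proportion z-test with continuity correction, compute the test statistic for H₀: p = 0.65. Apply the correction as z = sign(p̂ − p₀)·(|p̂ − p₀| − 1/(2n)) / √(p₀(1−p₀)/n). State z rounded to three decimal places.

With x = 63 successes in n = 105, p̂ = 0.60000. p̂ − p₀ = -0.050000.
Continuity correction 1/(2n) = 1/210 = 0.004762.
Corrected numerator: |-0.050000| − 0.004762 = 0.045238.
Null standard error: √(0.65·0.35/105) = √0.002166667 = 0.046547.
z = −0.045238/0.046547 = -0.972.

z = -0.972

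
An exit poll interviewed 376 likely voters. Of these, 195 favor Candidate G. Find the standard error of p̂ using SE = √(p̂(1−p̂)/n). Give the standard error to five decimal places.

Sample proportion p̂ = 195/376 = 0.51862.
p̂(1−p̂) = 0.51862·0.48138 = 0.249653.
SE = √(0.249653/376) = √0.000663971 = 0.02577.

SE = 0.02577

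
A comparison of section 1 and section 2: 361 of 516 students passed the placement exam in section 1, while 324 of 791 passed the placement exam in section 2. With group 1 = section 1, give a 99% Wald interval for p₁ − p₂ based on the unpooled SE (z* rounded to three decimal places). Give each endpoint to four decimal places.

(0.2212, 0.3588)

p̂₁ = 0.69961, p̂₂ = 0.40961, so the observed difference is 0.29000.
Unpooled SE = √(p̂₁(1−p̂₁)/n₁ + p̂₂(1−p̂₂)/n₂) = √(0.000407277 + 0.000305726) = 0.026702.
The 99% critical value is z* = 2.576. Margin = 2.576·0.026702 = 0.06878.
Interval: 0.29000 ± 0.06878 → (0.2212, 0.3588).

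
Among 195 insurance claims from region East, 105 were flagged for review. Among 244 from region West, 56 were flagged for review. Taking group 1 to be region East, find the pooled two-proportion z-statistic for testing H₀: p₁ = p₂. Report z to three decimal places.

z = 6.674

Sample proportions: p̂₁ = 105/195 = 0.53846 and p̂₂ = 56/244 = 0.22951.
Pooling: p̂ = 161/439 = 0.36674.
SE = √[p̂(1−p̂)(1/n₁+1/n₂)] = √[0.36674·0.63326·(1/195+1/244)] ≈ 0.046290.
z = (p̂₁ − p̂₂)/SE = (0.53846 − 0.22951)/0.046290 = 0.30895/0.046290 = 6.674.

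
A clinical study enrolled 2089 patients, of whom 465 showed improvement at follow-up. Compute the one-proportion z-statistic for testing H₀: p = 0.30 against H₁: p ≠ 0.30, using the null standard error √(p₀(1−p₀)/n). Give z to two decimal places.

The sample proportion is 465/2089 = 0.22259.
SE₀ = √(0.30·0.70/2089) = 0.010026.
z = (0.22259 − 0.30)/0.010026 = -0.07741/0.010026 = -7.72.

z = -7.72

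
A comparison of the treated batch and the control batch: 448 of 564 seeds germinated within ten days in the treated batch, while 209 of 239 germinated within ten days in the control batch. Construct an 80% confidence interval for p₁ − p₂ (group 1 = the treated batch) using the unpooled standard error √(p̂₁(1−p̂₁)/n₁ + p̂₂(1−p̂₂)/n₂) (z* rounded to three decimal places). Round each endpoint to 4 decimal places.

(-0.1152, -0.0451)

p̂₁ = 0.79433, p̂₂ = 0.87448, so the observed difference is -0.08015.
Unpooled SE = √(p̂₁(1−p̂₁)/n₁ + p̂₂(1−p̂₂)/n₂) = √(0.000289667 + 0.000459276) = 0.027367.
z* = 1.282 at the 80% level. Margin = 1.282·0.027367 = 0.03508.
CI: -0.08015 ± 0.03508 = (-0.1152, -0.0451).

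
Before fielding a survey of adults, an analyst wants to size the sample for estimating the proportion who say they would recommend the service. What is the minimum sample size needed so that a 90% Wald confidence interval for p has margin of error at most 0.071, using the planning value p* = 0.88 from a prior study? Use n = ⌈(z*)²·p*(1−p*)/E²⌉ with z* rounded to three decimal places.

n = 57

The 90% critical value is z* = 1.645.
p*(1−p*) = 0.88·0.12 = 0.1056.
Required n before rounding: 2.706025 × 0.1056 / 0.071² = 56.686.
Rounding up, n = 57.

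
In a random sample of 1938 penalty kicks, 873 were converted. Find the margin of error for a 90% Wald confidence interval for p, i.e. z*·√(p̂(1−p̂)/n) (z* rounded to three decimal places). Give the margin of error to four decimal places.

ME = 0.0186

p̂ = 873/1938 = 0.45046.
SE = √(p̂(1−p̂)/n) = √(0.247546/1938) = 0.011302.
The 90% critical value is z* = 1.645.
ME = 1.645·0.011302 = 0.0186.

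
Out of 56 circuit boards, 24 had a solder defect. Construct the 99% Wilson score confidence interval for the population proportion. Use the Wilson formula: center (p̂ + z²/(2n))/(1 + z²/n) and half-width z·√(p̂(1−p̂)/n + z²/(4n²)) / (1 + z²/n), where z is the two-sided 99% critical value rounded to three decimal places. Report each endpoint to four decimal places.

(0.2749, 0.5974)

Here p̂ = 24/56 = 0.42857 and z = 2.576 (z² = 6.635776).
Denominator 1 + z²/n = 1 + 6.635776/56 = 1.118496.
Adjusted center: (0.42857 + z²/(2n))/1.118496 = 0.43614.
Radicand: p̂(1−p̂)/n + z²/(4n²) = 0.004373178 + 0.000529000 = 0.004902178.
Half-width = z·√(radicand)/denom = 2.576·0.070016/1.118496 = 0.16125.
Interval: 0.43614 ± 0.16125 → (0.2749, 0.5974).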